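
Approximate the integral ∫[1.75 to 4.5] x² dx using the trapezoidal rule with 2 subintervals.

f(x) = x²
a = 1.75, b = 4.5, n = 2
h = (b - a)/n = 1.375000

Trapezoidal rule: (h/2)[f(x₀) + 2f(x₁) + 2f(x₂) + ... + f(xₙ)]

x_0 = 1.7500, f(x_0) = 3.062500, coefficient = 1
x_1 = 3.1250, f(x_1) = 9.765625, coefficient = 2
x_2 = 4.5000, f(x_2) = 20.250000, coefficient = 1

I ≈ (1.375000/2) × 42.843750 = 29.455078
Exact value: 28.588542
Error: 0.866536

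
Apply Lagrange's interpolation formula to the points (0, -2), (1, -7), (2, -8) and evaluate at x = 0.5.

Lagrange interpolation formula:
P(x) = Σ yᵢ × Lᵢ(x)
where Lᵢ(x) = Π_{j≠i} (x - xⱼ)/(xᵢ - xⱼ)

L_0(0.5) = (0.5 - 1)/(0 - 1) × (0.5 - 2)/(0 - 2) = 0.375000
L_1(0.5) = (0.5 - 0)/(1 - 0) × (0.5 - 2)/(1 - 2) = 0.750000
L_2(0.5) = (0.5 - 0)/(2 - 0) × (0.5 - 1)/(2 - 1) = -0.125000

P(0.5) = (-2)×L_0(0.5) + (-7)×L_1(0.5) + (-8)×L_2(0.5)
P(0.5) = -5.000000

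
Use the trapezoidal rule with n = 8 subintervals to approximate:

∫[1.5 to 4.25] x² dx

f(x) = x²
a = 1.5, b = 4.25, n = 8
h = (b - a)/n = 0.343750

Trapezoidal rule: (h/2)[f(x₀) + 2f(x₁) + 2f(x₂) + ... + f(xₙ)]

x_0 = 1.5000, f(x_0) = 2.250000, coefficient = 1
x_1 = 1.8438, f(x_1) = 3.399414, coefficient = 2
x_2 = 2.1875, f(x_2) = 4.785156, coefficient = 2
x_3 = 2.5312, f(x_3) = 6.407227, coefficient = 2
x_4 = 2.8750, f(x_4) = 8.265625, coefficient = 2
x_5 = 3.2188, f(x_5) = 10.360352, coefficient = 2
x_6 = 3.5625, f(x_6) = 12.691406, coefficient = 2
x_7 = 3.9062, f(x_7) = 15.258789, coefficient = 2
x_8 = 4.2500, f(x_8) = 18.062500, coefficient = 1

I ≈ (0.343750/2) × 142.648438 = 24.517700
Exact value: 24.463542
Error: 0.054159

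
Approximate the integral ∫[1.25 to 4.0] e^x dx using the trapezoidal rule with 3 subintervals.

f(x) = e^x
a = 1.25, b = 4.0, n = 3
h = (b - a)/n = 0.916667

Trapezoidal rule: (h/2)[f(x₀) + 2f(x₁) + 2f(x₂) + ... + f(xₙ)]

x_0 = 1.2500, f(x_0) = 3.490343, coefficient = 1
x_1 = 2.1667, f(x_1) = 8.729138, coefficient = 2
x_2 = 3.0833, f(x_2) = 21.831051, coefficient = 2
x_3 = 4.0000, f(x_3) = 54.598150, coefficient = 1

I ≈ (0.916667/2) × 119.208873 = 54.637400
Exact value: 51.107807
Error: 3.529593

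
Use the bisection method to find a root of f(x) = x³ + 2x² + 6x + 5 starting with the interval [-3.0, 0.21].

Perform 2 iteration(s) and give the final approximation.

f(x) = x³ + 2x² + 6x + 5
Initial interval: [-3.0, 0.21]

Iteration 1:
  c_1 = (-3.000000 + 0.210000)/2 = -1.395000
  f(c_1) = f(-1.395000) = -2.192655
  f(a) × f(c) ≥ 0, new interval: [-1.395000, 0.210000]
Iteration 2:
  c_2 = (-1.395000 + 0.210000)/2 = -0.592500
  f(c_2) = f(-0.592500) = 1.939112
  f(a) × f(c) < 0, new interval: [-1.395000, -0.592500]

After 2 iteration(s), the approximation is c_2 = -0.592500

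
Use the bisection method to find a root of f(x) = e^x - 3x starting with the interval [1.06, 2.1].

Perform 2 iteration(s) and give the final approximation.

f(x) = e^x - 3x
Initial interval: [1.06, 2.1]

Iteration 1:
  c_1 = (1.060000 + 2.100000)/2 = 1.580000
  f(c_1) = f(1.580000) = 0.114956
  f(a) × f(c) < 0, new interval: [1.060000, 1.580000]
Iteration 2:
  c_2 = (1.060000 + 1.580000)/2 = 1.320000
  f(c_2) = f(1.320000) = -0.216579
  f(a) × f(c) ≥ 0, new interval: [1.320000, 1.580000]

After 2 iteration(s), the approximation is c_2 = 1.320000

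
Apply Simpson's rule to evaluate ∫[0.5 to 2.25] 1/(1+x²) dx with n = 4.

f(x) = 1/(1+x²)
a = 0.5, b = 2.25, n = 4
h = (b - a)/n = 0.437500

Simpson's rule: (h/3)[f(x₀) + 4f(x₁) + 2f(x₂) + ... + f(xₙ)]

x_0 = 0.5000, f(x_0) = 0.800000, coefficient = 1
x_1 = 0.9375, f(x_1) = 0.532225, coefficient = 4
x_2 = 1.3750, f(x_2) = 0.345946, coefficient = 2
x_3 = 1.8125, f(x_3) = 0.233364, coefficient = 4
x_4 = 2.2500, f(x_4) = 0.164948, coefficient = 1

I ≈ (0.437500/3) × 4.719193 = 0.688216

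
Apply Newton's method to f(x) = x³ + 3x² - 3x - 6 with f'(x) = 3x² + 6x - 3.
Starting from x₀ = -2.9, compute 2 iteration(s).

f(x) = x³ + 3x² - 3x - 6
f'(x) = 3x² + 6x - 3
x₀ = -2.9

Newton-Raphson formula: x_{n+1} = x_n - f(x_n)/f'(x_n)

Iteration 1:
  f(-2.900000) = 3.541000
  f'(-2.900000) = 4.830000
  x_1 = -2.900000 - 3.541000/4.830000 = -3.633126
Iteration 2:
  f(-3.633126) = -3.457639
  f'(-3.633126) = 14.800062
  x_2 = -3.633126 - (-3.457639)/14.800062 = -3.399503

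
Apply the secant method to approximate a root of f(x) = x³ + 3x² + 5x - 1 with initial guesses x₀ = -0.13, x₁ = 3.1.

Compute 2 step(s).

f(x) = x³ + 3x² + 5x - 1
x₀ = -0.13, x₁ = 3.1

Secant formula: x_{n+1} = x_n - f(x_n)(x_n - x_{n-1})/(f(x_n) - f(x_{n-1}))

Iteration 1:
  f(-0.130000) = -1.601497
  f(3.100000) = 73.121000
  x_2 = 3.100000 - 73.121000×(3.100000 - (-0.130000))/(73.121000 - (-1.601497))
       = -0.060773
Iteration 2:
  f(3.100000) = 73.121000
  f(-0.060773) = -1.293008
  x_3 = -0.060773 - (-1.293008)×(-0.060773 - 3.100000)/(-1.293008 - 73.121000)
       = -0.005852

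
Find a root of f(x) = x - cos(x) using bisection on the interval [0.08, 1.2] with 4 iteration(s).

f(x) = x - cos(x)
Initial interval: [0.08, 1.2]

Iteration 1:
  c_1 = (0.080000 + 1.200000)/2 = 0.640000
  f(c_1) = f(0.640000) = -0.162096
  f(a) × f(c) ≥ 0, new interval: [0.640000, 1.200000]
Iteration 2:
  c_2 = (0.640000 + 1.200000)/2 = 0.920000
  f(c_2) = f(0.920000) = 0.314180
  f(a) × f(c) < 0, new interval: [0.640000, 0.920000]
Iteration 3:
  c_3 = (0.640000 + 0.920000)/2 = 0.780000
  f(c_3) = f(0.780000) = 0.069086
  f(a) × f(c) < 0, new interval: [0.640000, 0.780000]
Iteration 4:
  c_4 = (0.640000 + 0.780000)/2 = 0.710000
  f(c_4) = f(0.710000) = -0.048362
  f(a) × f(c) ≥ 0, new interval: [0.710000, 0.780000]

After 4 iteration(s), the approximation is c_4 = 0.710000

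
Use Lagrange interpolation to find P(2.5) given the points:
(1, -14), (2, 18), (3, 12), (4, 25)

Lagrange interpolation formula:
P(x) = Σ yᵢ × Lᵢ(x)
where Lᵢ(x) = Π_{j≠i} (x - xⱼ)/(xᵢ - xⱼ)

L_0(2.5) = (2.5 - 2)/(1 - 2) × (2.5 - 3)/(1 - 3) × (2.5 - 4)/(1 - 4) = -0.062500
L_1(2.5) = (2.5 - 1)/(2 - 1) × (2.5 - 3)/(2 - 3) × (2.5 - 4)/(2 - 4) = 0.562500
L_2(2.5) = (2.5 - 1)/(3 - 1) × (2.5 - 2)/(3 - 2) × (2.5 - 4)/(3 - 4) = 0.562500
L_3(2.5) = (2.5 - 1)/(4 - 1) × (2.5 - 2)/(4 - 2) × (2.5 - 3)/(4 - 3) = -0.062500

P(2.5) = (-14)×L_0(2.5) + 18×L_1(2.5) + 12×L_2(2.5) + 25×L_3(2.5)
P(2.5) = 16.187500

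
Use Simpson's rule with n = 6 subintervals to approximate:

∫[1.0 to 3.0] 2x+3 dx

f(x) = 2x+3
a = 1.0, b = 3.0, n = 6
h = (b - a)/n = 0.333333

Simpson's rule: (h/3)[f(x₀) + 4f(x₁) + 2f(x₂) + ... + f(xₙ)]

x_0 = 1.0000, f(x_0) = 5.000000, coefficient = 1
x_1 = 1.3333, f(x_1) = 5.666667, coefficient = 4
x_2 = 1.6667, f(x_2) = 6.333333, coefficient = 2
x_3 = 2.0000, f(x_3) = 7.000000, coefficient = 4
x_4 = 2.3333, f(x_4) = 7.666667, coefficient = 2
x_5 = 2.6667, f(x_5) = 8.333333, coefficient = 4
x_6 = 3.0000, f(x_6) = 9.000000, coefficient = 1

I ≈ (0.333333/3) × 126.000000 = 14.000000
Exact value: 14.000000
Error: 0.000000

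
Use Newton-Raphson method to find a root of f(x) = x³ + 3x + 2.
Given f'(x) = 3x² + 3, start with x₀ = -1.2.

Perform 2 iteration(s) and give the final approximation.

f(x) = x³ + 3x + 2
f'(x) = 3x² + 3
x₀ = -1.2

Newton-Raphson formula: x_{n+1} = x_n - f(x_n)/f'(x_n)

Iteration 1:
  f(-1.200000) = -3.328000
  f'(-1.200000) = 7.320000
  x_1 = -1.200000 - (-3.328000)/7.320000 = -0.745355
Iteration 2:
  f(-0.745355) = -0.650151
  f'(-0.745355) = 4.666663
  x_2 = -0.745355 - (-0.650151)/4.666663 = -0.606037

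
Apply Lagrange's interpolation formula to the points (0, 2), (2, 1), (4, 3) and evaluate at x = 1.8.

Lagrange interpolation formula:
P(x) = Σ yᵢ × Lᵢ(x)
where Lᵢ(x) = Π_{j≠i} (x - xⱼ)/(xᵢ - xⱼ)

L_0(1.8) = (1.8 - 2)/(0 - 2) × (1.8 - 4)/(0 - 4) = 0.055000
L_1(1.8) = (1.8 - 0)/(2 - 0) × (1.8 - 4)/(2 - 4) = 0.990000
L_2(1.8) = (1.8 - 0)/(4 - 0) × (1.8 - 2)/(4 - 2) = -0.045000

P(1.8) = 2×L_0(1.8) + 1×L_1(1.8) + 3×L_2(1.8)
P(1.8) = 0.965000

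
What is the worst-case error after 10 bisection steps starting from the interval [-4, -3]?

Bisection error bound: |error| ≤ (b-a)/2^n
|error| ≤ (-3 - (-4))/2^10 = 1/2^10
|error| ≤ 0.0009765625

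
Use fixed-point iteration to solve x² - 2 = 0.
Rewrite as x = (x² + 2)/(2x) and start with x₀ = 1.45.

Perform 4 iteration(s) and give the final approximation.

Equation: x² - 2 = 0
Fixed-point form: x = (x² + 2)/(2x)
x₀ = 1.45

x_1 = g(1.450000) = 1.414655
x_2 = g(1.414655) = 1.414214
x_3 = g(1.414214) = 1.414214
x_4 = g(1.414214) = 1.414214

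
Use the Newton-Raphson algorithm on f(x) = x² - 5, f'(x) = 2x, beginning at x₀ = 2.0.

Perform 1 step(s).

f(x) = x² - 5
f'(x) = 2x
x₀ = 2.0

Newton-Raphson formula: x_{n+1} = x_n - f(x_n)/f'(x_n)

Iteration 1:
  f(2.000000) = -1.000000
  f'(2.000000) = 4.000000
  x_1 = 2.000000 - (-1.000000)/4.000000 = 2.250000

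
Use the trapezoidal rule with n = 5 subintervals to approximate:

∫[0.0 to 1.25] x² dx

f(x) = x²
a = 0.0, b = 1.25, n = 5
h = (b - a)/n = 0.250000

Trapezoidal rule: (h/2)[f(x₀) + 2f(x₁) + 2f(x₂) + ... + f(xₙ)]

x_0 = 0.0000, f(x_0) = 0.000000, coefficient = 1
x_1 = 0.2500, f(x_1) = 0.062500, coefficient = 2
x_2 = 0.5000, f(x_2) = 0.250000, coefficient = 2
x_3 = 0.7500, f(x_3) = 0.562500, coefficient = 2
x_4 = 1.0000, f(x_4) = 1.000000, coefficient = 2
x_5 = 1.2500, f(x_5) = 1.562500, coefficient = 1

I ≈ (0.250000/2) × 5.312500 = 0.664062
Exact value: 0.651042
Error: 0.013021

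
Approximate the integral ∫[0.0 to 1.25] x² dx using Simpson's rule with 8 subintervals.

f(x) = x²
a = 0.0, b = 1.25, n = 8
h = (b - a)/n = 0.156250

Simpson's rule: (h/3)[f(x₀) + 4f(x₁) + 2f(x₂) + ... + f(xₙ)]

x_0 = 0.0000, f(x_0) = 0.000000, coefficient = 1
x_1 = 0.1562, f(x_1) = 0.024414, coefficient = 4
x_2 = 0.3125, f(x_2) = 0.097656, coefficient = 2
x_3 = 0.4688, f(x_3) = 0.219727, coefficient = 4
x_4 = 0.6250, f(x_4) = 0.390625, coefficient = 2
x_5 = 0.7812, f(x_5) = 0.610352, coefficient = 4
x_6 = 0.9375, f(x_6) = 0.878906, coefficient = 2
x_7 = 1.0938, f(x_7) = 1.196289, coefficient = 4
x_8 = 1.2500, f(x_8) = 1.562500, coefficient = 1

I ≈ (0.156250/3) × 12.500000 = 0.651042
Exact value: 0.651042
Error: 0.000000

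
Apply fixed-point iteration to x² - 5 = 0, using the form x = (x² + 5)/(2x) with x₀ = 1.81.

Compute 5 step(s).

Equation: x² - 5 = 0
Fixed-point form: x = (x² + 5)/(2x)
x₀ = 1.81

x_1 = g(1.810000) = 2.286215
x_2 = g(2.286215) = 2.236618
x_3 = g(2.236618) = 2.236068
x_4 = g(2.236068) = 2.236068
x_5 = g(2.236068) = 2.236068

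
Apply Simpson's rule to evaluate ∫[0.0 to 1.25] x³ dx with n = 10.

f(x) = x³
a = 0.0, b = 1.25, n = 10
h = (b - a)/n = 0.125000

Simpson's rule: (h/3)[f(x₀) + 4f(x₁) + 2f(x₂) + ... + f(xₙ)]

x_0 = 0.0000, f(x_0) = 0.000000, coefficient = 1
x_1 = 0.1250, f(x_1) = 0.001953, coefficient = 4
x_2 = 0.2500, f(x_2) = 0.015625, coefficient = 2
x_3 = 0.3750, f(x_3) = 0.052734, coefficient = 4
x_4 = 0.5000, f(x_4) = 0.125000, coefficient = 2
x_5 = 0.6250, f(x_5) = 0.244141, coefficient = 4
x_6 = 0.7500, f(x_6) = 0.421875, coefficient = 2
x_7 = 0.8750, f(x_7) = 0.669922, coefficient = 4
x_8 = 1.0000, f(x_8) = 1.000000, coefficient = 2
x_9 = 1.1250, f(x_9) = 1.423828, coefficient = 4
x_10 = 1.2500, f(x_10) = 1.953125, coefficient = 1

I ≈ (0.125000/3) × 14.648438 = 0.610352
Exact value: 0.610352
Error: 0.000000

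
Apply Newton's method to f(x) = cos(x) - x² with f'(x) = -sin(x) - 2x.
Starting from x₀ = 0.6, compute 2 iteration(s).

f(x) = cos(x) - x²
f'(x) = -sin(x) - 2x
x₀ = 0.6

Newton-Raphson formula: x_{n+1} = x_n - f(x_n)/f'(x_n)

Iteration 1:
  f(0.600000) = 0.465336
  f'(0.600000) = -1.764642
  x_1 = 0.600000 - 0.465336/(-1.764642) = 0.863700
Iteration 2:
  f(0.863700) = -0.096348
  f'(0.863700) = -2.487650
  x_2 = 0.863700 - (-0.096348)/(-2.487650) = 0.824969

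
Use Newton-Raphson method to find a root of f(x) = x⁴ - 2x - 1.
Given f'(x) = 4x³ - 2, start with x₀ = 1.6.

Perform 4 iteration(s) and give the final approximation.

f(x) = x⁴ - 2x - 1
f'(x) = 4x³ - 2
x₀ = 1.6

Newton-Raphson formula: x_{n+1} = x_n - f(x_n)/f'(x_n)

Iteration 1:
  f(1.600000) = 2.353600
  f'(1.600000) = 14.384000
  x_1 = 1.600000 - 2.353600/14.384000 = 1.436374
Iteration 2:
  f(1.436374) = 0.383921
  f'(1.436374) = 9.853930
  x_2 = 1.436374 - 0.383921/9.853930 = 1.397413
Iteration 3:
  f(1.397413) = 0.018454
  f'(1.397413) = 8.915255
  x_3 = 1.397413 - 0.018454/8.915255 = 1.395343
Iteration 4:
  f(1.395343) = 0.000050
  f'(1.395343) = 8.866823
  x_4 = 1.395343 - 0.000050/8.866823 = 1.395337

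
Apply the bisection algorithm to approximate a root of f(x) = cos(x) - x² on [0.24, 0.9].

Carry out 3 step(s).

f(x) = cos(x) - x²
Initial interval: [0.24, 0.9]

Iteration 1:
  c_1 = (0.240000 + 0.900000)/2 = 0.570000
  f(c_1) = f(0.570000) = 0.517001
  f(a) × f(c) ≥ 0, new interval: [0.570000, 0.900000]
Iteration 2:
  c_2 = (0.570000 + 0.900000)/2 = 0.735000
  f(c_2) = f(0.735000) = 0.201606
  f(a) × f(c) ≥ 0, new interval: [0.735000, 0.900000]
Iteration 3:
  c_3 = (0.735000 + 0.900000)/2 = 0.817500
  f(c_3) = f(0.817500) = 0.015741
  f(a) × f(c) ≥ 0, new interval: [0.817500, 0.900000]

After 3 iteration(s), the approximation is c_3 = 0.817500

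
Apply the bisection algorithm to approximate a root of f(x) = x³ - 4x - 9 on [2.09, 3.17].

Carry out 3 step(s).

f(x) = x³ - 4x - 9
Initial interval: [2.09, 3.17]

Iteration 1:
  c_1 = (2.090000 + 3.170000)/2 = 2.630000
  f(c_1) = f(2.630000) = -1.328553
  f(a) × f(c) ≥ 0, new interval: [2.630000, 3.170000]
Iteration 2:
  c_2 = (2.630000 + 3.170000)/2 = 2.900000
  f(c_2) = f(2.900000) = 3.789000
  f(a) × f(c) < 0, new interval: [2.630000, 2.900000]
Iteration 3:
  c_3 = (2.630000 + 2.900000)/2 = 2.765000
  f(c_3) = f(2.765000) = 1.079047
  f(a) × f(c) < 0, new interval: [2.630000, 2.765000]

After 3 iteration(s), the approximation is c_3 = 2.765000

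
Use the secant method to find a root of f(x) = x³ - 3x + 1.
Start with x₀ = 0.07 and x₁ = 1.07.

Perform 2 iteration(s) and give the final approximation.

f(x) = x³ - 3x + 1
x₀ = 0.07, x₁ = 1.07

Secant formula: x_{n+1} = x_n - f(x_n)(x_n - x_{n-1})/(f(x_n) - f(x_{n-1}))

Iteration 1:
  f(0.070000) = 0.790343
  f(1.070000) = -0.984957
  x_2 = 1.070000 - (-0.984957)×(1.070000 - 0.070000)/(-0.984957 - 0.790343)
       = 0.515188
Iteration 2:
  f(1.070000) = -0.984957
  f(0.515188) = -0.408824
  x_3 = 0.515188 - (-0.408824)×(0.515188 - 1.070000)/(-0.408824 - (-0.984957))
       = 0.121493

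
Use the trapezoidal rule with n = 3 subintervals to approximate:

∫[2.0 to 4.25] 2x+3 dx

f(x) = 2x+3
a = 2.0, b = 4.25, n = 3
h = (b - a)/n = 0.750000

Trapezoidal rule: (h/2)[f(x₀) + 2f(x₁) + 2f(x₂) + ... + f(xₙ)]

x_0 = 2.0000, f(x_0) = 7.000000, coefficient = 1
x_1 = 2.7500, f(x_1) = 8.500000, coefficient = 2
x_2 = 3.5000, f(x_2) = 10.000000, coefficient = 2
x_3 = 4.2500, f(x_3) = 11.500000, coefficient = 1

I ≈ (0.750000/2) × 55.500000 = 20.812500
Exact value: 20.812500
Error: 0.000000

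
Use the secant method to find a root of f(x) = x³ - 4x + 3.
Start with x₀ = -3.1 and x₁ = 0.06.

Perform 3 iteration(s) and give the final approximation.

f(x) = x³ - 4x + 3
x₀ = -3.1, x₁ = 0.06

Secant formula: x_{n+1} = x_n - f(x_n)(x_n - x_{n-1})/(f(x_n) - f(x_{n-1}))

Iteration 1:
  f(-3.100000) = -14.391000
  f(0.060000) = 2.760216
  x_2 = 0.060000 - 2.760216×(0.060000 - (-3.100000))/(2.760216 - (-14.391000))
       = -0.448552
Iteration 2:
  f(0.060000) = 2.760216
  f(-0.448552) = 4.703959
  x_3 = -0.448552 - 4.703959×(-0.448552 - 0.060000)/(4.703959 - 2.760216)
       = 0.782170
Iteration 3:
  f(-0.448552) = 4.703959
  f(0.782170) = 0.349844
  x_4 = 0.782170 - 0.349844×(0.782170 - (-0.448552))/(0.349844 - 4.703959)
       = 0.881056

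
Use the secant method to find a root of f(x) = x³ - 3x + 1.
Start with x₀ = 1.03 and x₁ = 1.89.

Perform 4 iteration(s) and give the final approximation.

f(x) = x³ - 3x + 1
x₀ = 1.03, x₁ = 1.89

Secant formula: x_{n+1} = x_n - f(x_n)(x_n - x_{n-1})/(f(x_n) - f(x_{n-1}))

Iteration 1:
  f(1.030000) = -0.997273
  f(1.890000) = 2.081269
  x_2 = 1.890000 - 2.081269×(1.890000 - 1.030000)/(2.081269 - (-0.997273))
       = 1.308591
Iteration 2:
  f(1.890000) = 2.081269
  f(1.308591) = -0.684928
  x_3 = 1.308591 - (-0.684928)×(1.308591 - 1.890000)/(-0.684928 - 2.081269)
       = 1.452552
Iteration 3:
  f(1.308591) = -0.684928
  f(1.452552) = -0.292907
  x_4 = 1.452552 - (-0.292907)×(1.452552 - 1.308591)/(-0.292907 - (-0.684928))
       = 1.560115
Iteration 4:
  f(1.452552) = -0.292907
  f(1.560115) = 0.116910
  x_5 = 1.560115 - 0.116910×(1.560115 - 1.452552)/(0.116910 - (-0.292907))
       = 1.529430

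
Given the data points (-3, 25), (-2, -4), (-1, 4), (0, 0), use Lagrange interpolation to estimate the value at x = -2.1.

Lagrange interpolation formula:
P(x) = Σ yᵢ × Lᵢ(x)
where Lᵢ(x) = Π_{j≠i} (x - xⱼ)/(xᵢ - xⱼ)

L_0(-2.1) = (-2.1 - (-2))/(-3 - (-2)) × (-2.1 - (-1))/(-3 - (-1)) × (-2.1 - 0)/(-3 - 0) = 0.038500
L_1(-2.1) = (-2.1 - (-3))/(-2 - (-3)) × (-2.1 - (-1))/(-2 - (-1)) × (-2.1 - 0)/(-2 - 0) = 1.039500
L_2(-2.1) = (-2.1 - (-3))/(-1 - (-3)) × (-2.1 - (-2))/(-1 - (-2)) × (-2.1 - 0)/(-1 - 0) = -0.094500
L_3(-2.1) = (-2.1 - (-3))/(0 - (-3)) × (-2.1 - (-2))/(0 - (-2)) × (-2.1 - (-1))/(0 - (-1)) = 0.016500

P(-2.1) = 25×L_0(-2.1) + (-4)×L_1(-2.1) + 4×L_2(-2.1) + 0×L_3(-2.1)
P(-2.1) = -3.573500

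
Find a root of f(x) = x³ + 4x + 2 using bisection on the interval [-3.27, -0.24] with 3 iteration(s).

f(x) = x³ + 4x + 2
Initial interval: [-3.27, -0.24]

Iteration 1:
  c_1 = (-3.270000 + (-0.240000))/2 = -1.755000
  f(c_1) = f(-1.755000) = -10.425444
  f(a) × f(c) ≥ 0, new interval: [-1.755000, -0.240000]
Iteration 2:
  c_2 = (-1.755000 + (-0.240000))/2 = -0.997500
  f(c_2) = f(-0.997500) = -2.982519
  f(a) × f(c) ≥ 0, new interval: [-0.997500, -0.240000]
Iteration 3:
  c_3 = (-0.997500 + (-0.240000))/2 = -0.618750
  f(c_3) = f(-0.618750) = -0.711889
  f(a) × f(c) ≥ 0, new interval: [-0.618750, -0.240000]

After 3 iteration(s), the approximation is c_3 = -0.618750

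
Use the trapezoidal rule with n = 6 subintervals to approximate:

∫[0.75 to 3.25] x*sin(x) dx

f(x) = x*sin(x)
a = 0.75, b = 3.25, n = 6
h = (b - a)/n = 0.416667

Trapezoidal rule: (h/2)[f(x₀) + 2f(x₁) + 2f(x₂) + ... + f(xₙ)]

x_0 = 0.7500, f(x_0) = 0.511229, coefficient = 1
x_1 = 1.1667, f(x_1) = 1.072686, coefficient = 2
x_2 = 1.5833, f(x_2) = 1.583209, coefficient = 2
x_3 = 2.0000, f(x_3) = 1.818595, coefficient = 2
x_4 = 2.4167, f(x_4) = 1.602443, coefficient = 2
x_5 = 2.8333, f(x_5) = 0.859635, coefficient = 2
x_6 = 3.2500, f(x_6) = -0.351634, coefficient = 1

I ≈ (0.416667/2) × 14.032730 = 2.923485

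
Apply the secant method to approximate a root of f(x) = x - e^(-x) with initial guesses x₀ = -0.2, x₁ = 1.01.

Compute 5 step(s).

f(x) = x - e^(-x)
x₀ = -0.2, x₁ = 1.01

Secant formula: x_{n+1} = x_n - f(x_n)(x_n - x_{n-1})/(f(x_n) - f(x_{n-1}))

Iteration 1:
  f(-0.200000) = -1.421403
  f(1.010000) = 0.645781
  x_2 = 1.010000 - 0.645781×(1.010000 - (-0.200000))/(0.645781 - (-1.421403))
       = 0.632000
Iteration 2:
  f(1.010000) = 0.645781
  f(0.632000) = 0.100473
  x_3 = 0.632000 - 0.100473×(0.632000 - 1.010000)/(0.100473 - 0.645781)
       = 0.562354
Iteration 3:
  f(0.632000) = 0.100473
  f(0.562354) = -0.007512
  x_4 = 0.562354 - (-0.007512)×(0.562354 - 0.632000)/(-0.007512 - 0.100473)
       = 0.567199
Iteration 4:
  f(0.562354) = -0.007512
  f(0.567199) = 0.000087
  x_5 = 0.567199 - 0.000087×(0.567199 - 0.562354)/(0.000087 - (-0.007512))
       = 0.567143
Iteration 5:
  f(0.567199) = 0.000087
  f(0.567143) = 0.000000
  x_6 = 0.567143 - 0.000000×(0.567143 - 0.567199)/(0.000000 - 0.000087)
       = 0.567143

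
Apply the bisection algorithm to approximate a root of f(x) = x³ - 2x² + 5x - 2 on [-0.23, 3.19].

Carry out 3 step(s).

f(x) = x³ - 2x² + 5x - 2
Initial interval: [-0.23, 3.19]

Iteration 1:
  c_1 = (-0.230000 + 3.190000)/2 = 1.480000
  f(c_1) = f(1.480000) = 4.260992
  f(a) × f(c) < 0, new interval: [-0.230000, 1.480000]
Iteration 2:
  c_2 = (-0.230000 + 1.480000)/2 = 0.625000
  f(c_2) = f(0.625000) = 0.587891
  f(a) × f(c) < 0, new interval: [-0.230000, 0.625000]
Iteration 3:
  c_3 = (-0.230000 + 0.625000)/2 = 0.197500
  f(c_3) = f(0.197500) = -1.082809
  f(a) × f(c) ≥ 0, new interval: [0.197500, 0.625000]

After 3 iteration(s), the approximation is c_3 = 0.197500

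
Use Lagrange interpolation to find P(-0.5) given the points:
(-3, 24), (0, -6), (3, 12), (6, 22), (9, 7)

Lagrange interpolation formula:
P(x) = Σ yᵢ × Lᵢ(x)
where Lᵢ(x) = Π_{j≠i} (x - xⱼ)/(xᵢ - xⱼ)

L_0(-0.5) = (-0.5 - 0)/(-3 - 0) × (-0.5 - 3)/(-3 - 3) × (-0.5 - 6)/(-3 - 6) × (-0.5 - 9)/(-3 - 9) = 0.055588
L_1(-0.5) = (-0.5 - (-3))/(0 - (-3)) × (-0.5 - 3)/(0 - 3) × (-0.5 - 6)/(0 - 6) × (-0.5 - 9)/(0 - 9) = 1.111754
L_2(-0.5) = (-0.5 - (-3))/(3 - (-3)) × (-0.5 - 0)/(3 - 0) × (-0.5 - 6)/(3 - 6) × (-0.5 - 9)/(3 - 9) = -0.238233
L_3(-0.5) = (-0.5 - (-3))/(6 - (-3)) × (-0.5 - 0)/(6 - 0) × (-0.5 - 3)/(6 - 3) × (-0.5 - 9)/(6 - 9) = 0.085520
L_4(-0.5) = (-0.5 - (-3))/(9 - (-3)) × (-0.5 - 0)/(9 - 0) × (-0.5 - 3)/(9 - 3) × (-0.5 - 6)/(9 - 6) = -0.014628

P(-0.5) = 24×L_0(-0.5) + (-6)×L_1(-0.5) + 12×L_2(-0.5) + 22×L_3(-0.5) + 7×L_4(-0.5)
P(-0.5) = -6.416184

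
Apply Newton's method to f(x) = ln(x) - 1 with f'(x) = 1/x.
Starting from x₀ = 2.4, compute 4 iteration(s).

f(x) = ln(x) - 1
f'(x) = 1/x
x₀ = 2.4

Newton-Raphson formula: x_{n+1} = x_n - f(x_n)/f'(x_n)

Iteration 1:
  f(2.400000) = -0.124531
  f'(2.400000) = 0.416667
  x_1 = 2.400000 - (-0.124531)/0.416667 = 2.698875
Iteration 2:
  f(2.698875) = -0.007165
  f'(2.698875) = 0.370525
  x_2 = 2.698875 - (-0.007165)/0.370525 = 2.718212
Iteration 3:
  f(2.718212) = -0.000026
  f'(2.718212) = 0.367889
  x_3 = 2.718212 - (-0.000026)/0.367889 = 2.718282
Iteration 4:
  f(2.718282) = 0.000000
  f'(2.718282) = 0.367879
  x_4 = 2.718282 - 0.000000/0.367879 = 2.718282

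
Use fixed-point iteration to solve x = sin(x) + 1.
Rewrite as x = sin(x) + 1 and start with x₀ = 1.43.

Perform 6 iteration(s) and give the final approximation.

Equation: x = sin(x) + 1
Fixed-point form: x = sin(x) + 1
x₀ = 1.43

x_1 = g(1.430000) = 1.990105
x_2 = g(1.990105) = 1.913371
x_3 = g(1.913371) = 1.941893
x_4 = g(1.941893) = 1.931930
x_5 = g(1.931930) = 1.935497
x_6 = g(1.935497) = 1.934231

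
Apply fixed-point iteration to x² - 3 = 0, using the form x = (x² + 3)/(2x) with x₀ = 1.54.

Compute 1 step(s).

Equation: x² - 3 = 0
Fixed-point form: x = (x² + 3)/(2x)
x₀ = 1.54

x_1 = g(1.540000) = 1.744026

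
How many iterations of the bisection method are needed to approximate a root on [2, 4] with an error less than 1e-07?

We need (b-a)/2^n ≤ 1e-07
(4 - 2)/2^n ≤ 1e-07
2/2^n ≤ 1e-07
2^n ≥ 20000000
n ≥ log₂(20000000) = 24.25
n ≥ 25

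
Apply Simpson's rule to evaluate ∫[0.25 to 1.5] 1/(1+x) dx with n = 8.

f(x) = 1/(1+x)
a = 0.25, b = 1.5, n = 8
h = (b - a)/n = 0.156250

Simpson's rule: (h/3)[f(x₀) + 4f(x₁) + 2f(x₂) + ... + f(xₙ)]

x_0 = 0.2500, f(x_0) = 0.800000, coefficient = 1
x_1 = 0.4062, f(x_1) = 0.711111, coefficient = 4
x_2 = 0.5625, f(x_2) = 0.640000, coefficient = 2
x_3 = 0.7188, f(x_3) = 0.581818, coefficient = 4
x_4 = 0.8750, f(x_4) = 0.533333, coefficient = 2
x_5 = 1.0312, f(x_5) = 0.492308, coefficient = 4
x_6 = 1.1875, f(x_6) = 0.457143, coefficient = 2
x_7 = 1.3438, f(x_7) = 0.426667, coefficient = 4
x_8 = 1.5000, f(x_8) = 0.400000, coefficient = 1

I ≈ (0.156250/3) × 13.308567 = 0.693155
Exact value: 0.693147
Error: 0.000007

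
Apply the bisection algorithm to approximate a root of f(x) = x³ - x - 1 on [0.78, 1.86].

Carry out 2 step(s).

f(x) = x³ - x - 1
Initial interval: [0.78, 1.86]

Iteration 1:
  c_1 = (0.780000 + 1.860000)/2 = 1.320000
  f(c_1) = f(1.320000) = -0.020032
  f(a) × f(c) ≥ 0, new interval: [1.320000, 1.860000]
Iteration 2:
  c_2 = (1.320000 + 1.860000)/2 = 1.590000
  f(c_2) = f(1.590000) = 1.429679
  f(a) × f(c) < 0, new interval: [1.320000, 1.590000]

After 2 iteration(s), the approximation is c_2 = 1.590000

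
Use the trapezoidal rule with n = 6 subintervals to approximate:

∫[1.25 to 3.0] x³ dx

f(x) = x³
a = 1.25, b = 3.0, n = 6
h = (b - a)/n = 0.291667

Trapezoidal rule: (h/2)[f(x₀) + 2f(x₁) + 2f(x₂) + ... + f(xₙ)]

x_0 = 1.2500, f(x_0) = 1.953125, coefficient = 1
x_1 = 1.5417, f(x_1) = 3.664135, coefficient = 2
x_2 = 1.8333, f(x_2) = 6.162037, coefficient = 2
x_3 = 2.1250, f(x_3) = 9.595703, coefficient = 2
x_4 = 2.4167, f(x_4) = 14.114005, coefficient = 2
x_5 = 2.7083, f(x_5) = 19.865813, coefficient = 2
x_6 = 3.0000, f(x_6) = 27.000000, coefficient = 1

I ≈ (0.291667/2) × 135.756510 = 19.797824
Exact value: 19.639648
Error: 0.158176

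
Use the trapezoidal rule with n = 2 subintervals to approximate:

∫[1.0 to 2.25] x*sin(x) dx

f(x) = x*sin(x)
a = 1.0, b = 2.25, n = 2
h = (b - a)/n = 0.625000

Trapezoidal rule: (h/2)[f(x₀) + 2f(x₁) + 2f(x₂) + ... + f(xₙ)]

x_0 = 1.0000, f(x_0) = 0.841471, coefficient = 1
x_1 = 1.6250, f(x_1) = 1.622613, coefficient = 2
x_2 = 2.2500, f(x_2) = 1.750665, coefficient = 1

I ≈ (0.625000/2) × 5.837363 = 1.824176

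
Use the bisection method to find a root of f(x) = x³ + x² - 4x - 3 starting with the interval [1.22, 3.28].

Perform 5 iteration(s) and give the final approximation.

f(x) = x³ + x² - 4x - 3
Initial interval: [1.22, 3.28]

Iteration 1:
  c_1 = (1.220000 + 3.280000)/2 = 2.250000
  f(c_1) = f(2.250000) = 4.453125
  f(a) × f(c) < 0, new interval: [1.220000, 2.250000]
Iteration 2:
  c_2 = (1.220000 + 2.250000)/2 = 1.735000
  f(c_2) = f(1.735000) = -1.707035
  f(a) × f(c) ≥ 0, new interval: [1.735000, 2.250000]
Iteration 3:
  c_3 = (1.735000 + 2.250000)/2 = 1.992500
  f(c_3) = f(1.992500) = 0.910393
  f(a) × f(c) < 0, new interval: [1.735000, 1.992500]
Iteration 4:
  c_4 = (1.735000 + 1.992500)/2 = 1.863750
  f(c_4) = f(1.863750) = -0.507581
  f(a) × f(c) ≥ 0, new interval: [1.863750, 1.992500]
Iteration 5:
  c_5 = (1.863750 + 1.992500)/2 = 1.928125
  f(c_5) = f(1.928125) = 0.173291
  f(a) × f(c) < 0, new interval: [1.863750, 1.928125]

After 5 iteration(s), the approximation is c_5 = 1.928125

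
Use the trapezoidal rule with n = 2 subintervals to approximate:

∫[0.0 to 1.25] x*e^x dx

f(x) = x*e^x
a = 0.0, b = 1.25, n = 2
h = (b - a)/n = 0.625000

Trapezoidal rule: (h/2)[f(x₀) + 2f(x₁) + 2f(x₂) + ... + f(xₙ)]

x_0 = 0.0000, f(x_0) = 0.000000, coefficient = 1
x_1 = 0.6250, f(x_1) = 1.167654, coefficient = 2
x_2 = 1.2500, f(x_2) = 4.362929, coefficient = 1

I ≈ (0.625000/2) × 6.698236 = 2.093199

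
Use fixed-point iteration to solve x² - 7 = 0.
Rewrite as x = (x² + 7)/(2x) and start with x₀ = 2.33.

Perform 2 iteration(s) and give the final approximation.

Equation: x² - 7 = 0
Fixed-point form: x = (x² + 7)/(2x)
x₀ = 2.33

x_1 = g(2.330000) = 2.667146
x_2 = g(2.667146) = 2.645837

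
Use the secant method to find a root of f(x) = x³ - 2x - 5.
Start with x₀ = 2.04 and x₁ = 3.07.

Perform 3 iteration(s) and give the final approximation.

f(x) = x³ - 2x - 5
x₀ = 2.04, x₁ = 3.07

Secant formula: x_{n+1} = x_n - f(x_n)(x_n - x_{n-1})/(f(x_n) - f(x_{n-1}))

Iteration 1:
  f(2.040000) = -0.590336
  f(3.070000) = 17.794443
  x_2 = 3.070000 - 17.794443×(3.070000 - 2.040000)/(17.794443 - (-0.590336))
       = 2.073073
Iteration 2:
  f(3.070000) = 17.794443
  f(2.073073) = -0.236838
  x_3 = 2.073073 - (-0.236838)×(2.073073 - 3.070000)/(-0.236838 - 17.794443)
       = 2.086168
Iteration 3:
  f(2.073073) = -0.236838
  f(2.086168) = -0.093133
  x_4 = 2.086168 - (-0.093133)×(2.086168 - 2.073073)/(-0.093133 - (-0.236838))
       = 2.094654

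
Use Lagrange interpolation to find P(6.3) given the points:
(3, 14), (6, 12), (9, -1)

Lagrange interpolation formula:
P(x) = Σ yᵢ × Lᵢ(x)
where Lᵢ(x) = Π_{j≠i} (x - xⱼ)/(xᵢ - xⱼ)

L_0(6.3) = (6.3 - 6)/(3 - 6) × (6.3 - 9)/(3 - 9) = -0.045000
L_1(6.3) = (6.3 - 3)/(6 - 3) × (6.3 - 9)/(6 - 9) = 0.990000
L_2(6.3) = (6.3 - 3)/(9 - 3) × (6.3 - 6)/(9 - 6) = 0.055000

P(6.3) = 14×L_0(6.3) + 12×L_1(6.3) + (-1)×L_2(6.3)
P(6.3) = 11.195000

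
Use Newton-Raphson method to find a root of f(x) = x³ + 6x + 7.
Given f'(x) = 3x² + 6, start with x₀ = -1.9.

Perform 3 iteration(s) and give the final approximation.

f(x) = x³ + 6x + 7
f'(x) = 3x² + 6
x₀ = -1.9

Newton-Raphson formula: x_{n+1} = x_n - f(x_n)/f'(x_n)

Iteration 1:
  f(-1.900000) = -11.259000
  f'(-1.900000) = 16.830000
  x_1 = -1.900000 - (-11.259000)/16.830000 = -1.231016
Iteration 2:
  f(-1.231016) = -2.251579
  f'(-1.231016) = 10.546201
  x_2 = -1.231016 - (-2.251579)/10.546201 = -1.017519
Iteration 3:
  f(-1.017519) = -0.158601
  f'(-1.017519) = 9.106037
  x_3 = -1.017519 - (-0.158601)/9.106037 = -1.000102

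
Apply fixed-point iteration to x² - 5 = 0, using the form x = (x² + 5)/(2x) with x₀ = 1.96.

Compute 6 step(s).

Equation: x² - 5 = 0
Fixed-point form: x = (x² + 5)/(2x)
x₀ = 1.96

x_1 = g(1.960000) = 2.255510
x_2 = g(2.255510) = 2.236152
x_3 = g(2.236152) = 2.236068
x_4 = g(2.236068) = 2.236068
x_5 = g(2.236068) = 2.236068
x_6 = g(2.236068) = 2.236068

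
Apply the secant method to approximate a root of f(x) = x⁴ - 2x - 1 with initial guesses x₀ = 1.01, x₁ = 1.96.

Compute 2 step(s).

f(x) = x⁴ - 2x - 1
x₀ = 1.01, x₁ = 1.96

Secant formula: x_{n+1} = x_n - f(x_n)(x_n - x_{n-1})/(f(x_n) - f(x_{n-1}))

Iteration 1:
  f(1.010000) = -1.979396
  f(1.960000) = 9.837891
  x_2 = 1.960000 - 9.837891×(1.960000 - 1.010000)/(9.837891 - (-1.979396))
       = 1.169125
Iteration 2:
  f(1.960000) = 9.837891
  f(1.169125) = -1.469962
  x_3 = 1.169125 - (-1.469962)×(1.169125 - 1.960000)/(-1.469962 - 9.837891)
       = 1.271935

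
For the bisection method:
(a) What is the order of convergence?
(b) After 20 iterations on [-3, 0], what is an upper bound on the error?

(a) Bisection has linear (order 1) convergence; the error is halved each step.

(b) Error bound = (b-a)/2^n = (0 - (-3))/2^{20}
    = 3/2^{20}

(a) 1 (linear); (b) error ≤ 2.86e-06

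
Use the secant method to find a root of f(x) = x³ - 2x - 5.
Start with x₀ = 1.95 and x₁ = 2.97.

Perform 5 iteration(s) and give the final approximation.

f(x) = x³ - 2x - 5
x₀ = 1.95, x₁ = 2.97

Secant formula: x_{n+1} = x_n - f(x_n)(x_n - x_{n-1})/(f(x_n) - f(x_{n-1}))

Iteration 1:
  f(1.950000) = -1.485125
  f(2.970000) = 15.258073
  x_2 = 2.970000 - 15.258073×(2.970000 - 1.950000)/(15.258073 - (-1.485125))
       = 2.040474
Iteration 2:
  f(2.970000) = 15.258073
  f(2.040474) = -0.585363
  x_3 = 2.040474 - (-0.585363)×(2.040474 - 2.970000)/(-0.585363 - 15.258073)
       = 2.074817
Iteration 3:
  f(2.040474) = -0.585363
  f(2.074817) = -0.217824
  x_4 = 2.074817 - (-0.217824)×(2.074817 - 2.040474)/(-0.217824 - (-0.585363))
       = 2.095171
Iteration 4:
  f(2.074817) = -0.217824
  f(2.095171) = 0.006914
  x_5 = 2.095171 - 0.006914×(2.095171 - 2.074817)/(0.006914 - (-0.217824))
       = 2.094545
Iteration 5:
  f(2.095171) = 0.006914
  f(2.094545) = -0.000077
  x_6 = 2.094545 - (-0.000077)×(2.094545 - 2.095171)/(-0.000077 - 0.006914)
       = 2.094551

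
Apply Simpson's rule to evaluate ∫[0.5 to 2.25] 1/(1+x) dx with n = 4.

f(x) = 1/(1+x)
a = 0.5, b = 2.25, n = 4
h = (b - a)/n = 0.437500

Simpson's rule: (h/3)[f(x₀) + 4f(x₁) + 2f(x₂) + ... + f(xₙ)]

x_0 = 0.5000, f(x_0) = 0.666667, coefficient = 1
x_1 = 0.9375, f(x_1) = 0.516129, coefficient = 4
x_2 = 1.3750, f(x_2) = 0.421053, coefficient = 2
x_3 = 1.8125, f(x_3) = 0.355556, coefficient = 4
x_4 = 2.2500, f(x_4) = 0.307692, coefficient = 1

I ≈ (0.437500/3) × 5.303203 = 0.773384
Exact value: 0.773190
Error: 0.000194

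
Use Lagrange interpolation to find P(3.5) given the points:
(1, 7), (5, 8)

Lagrange interpolation formula:
P(x) = Σ yᵢ × Lᵢ(x)
where Lᵢ(x) = Π_{j≠i} (x - xⱼ)/(xᵢ - xⱼ)

L_0(3.5) = (3.5 - 5)/(1 - 5) = 0.375000
L_1(3.5) = (3.5 - 1)/(5 - 1) = 0.625000

P(3.5) = 7×L_0(3.5) + 8×L_1(3.5)
P(3.5) = 7.625000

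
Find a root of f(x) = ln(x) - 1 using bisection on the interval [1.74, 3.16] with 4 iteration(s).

f(x) = ln(x) - 1
Initial interval: [1.74, 3.16]

Iteration 1:
  c_1 = (1.740000 + 3.160000)/2 = 2.450000
  f(c_1) = f(2.450000) = -0.103912
  f(a) × f(c) ≥ 0, new interval: [2.450000, 3.160000]
Iteration 2:
  c_2 = (2.450000 + 3.160000)/2 = 2.805000
  f(c_2) = f(2.805000) = 0.031404
  f(a) × f(c) < 0, new interval: [2.450000, 2.805000]
Iteration 3:
  c_3 = (2.450000 + 2.805000)/2 = 2.627500
  f(c_3) = f(2.627500) = -0.033967
  f(a) × f(c) ≥ 0, new interval: [2.627500, 2.805000]
Iteration 4:
  c_4 = (2.627500 + 2.805000)/2 = 2.716250
  f(c_4) = f(2.716250) = -0.000748
  f(a) × f(c) ≥ 0, new interval: [2.716250, 2.805000]

After 4 iteration(s), the approximation is c_4 = 2.716250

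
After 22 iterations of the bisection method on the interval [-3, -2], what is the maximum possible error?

Bisection error bound: |error| ≤ (b-a)/2^n
|error| ≤ (-2 - (-3))/2^22 = 1/2^22
|error| ≤ 0.0000002384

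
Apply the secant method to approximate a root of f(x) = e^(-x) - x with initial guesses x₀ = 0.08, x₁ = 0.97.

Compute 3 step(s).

f(x) = e^(-x) - x
x₀ = 0.08, x₁ = 0.97

Secant formula: x_{n+1} = x_n - f(x_n)(x_n - x_{n-1})/(f(x_n) - f(x_{n-1}))

Iteration 1:
  f(0.080000) = 0.843116
  f(0.970000) = -0.590917
  x_2 = 0.970000 - (-0.590917)×(0.970000 - 0.080000)/(-0.590917 - 0.843116)
       = 0.603261
Iteration 2:
  f(0.970000) = -0.590917
  f(0.603261) = -0.056236
  x_3 = 0.603261 - (-0.056236)×(0.603261 - 0.970000)/(-0.056236 - (-0.590917))
       = 0.564689
Iteration 3:
  f(0.603261) = -0.056236
  f(0.564689) = 0.003849
  x_4 = 0.564689 - 0.003849×(0.564689 - 0.603261)/(0.003849 - (-0.056236))
       = 0.567159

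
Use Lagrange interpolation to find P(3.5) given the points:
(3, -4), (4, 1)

Lagrange interpolation formula:
P(x) = Σ yᵢ × Lᵢ(x)
where Lᵢ(x) = Π_{j≠i} (x - xⱼ)/(xᵢ - xⱼ)

L_0(3.5) = (3.5 - 4)/(3 - 4) = 0.500000
L_1(3.5) = (3.5 - 3)/(4 - 3) = 0.500000

P(3.5) = (-4)×L_0(3.5) + 1×L_1(3.5)
P(3.5) = -1.500000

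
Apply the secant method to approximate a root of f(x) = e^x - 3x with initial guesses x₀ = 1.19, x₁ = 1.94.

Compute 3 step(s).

f(x) = e^x - 3x
x₀ = 1.19, x₁ = 1.94

Secant formula: x_{n+1} = x_n - f(x_n)(x_n - x_{n-1})/(f(x_n) - f(x_{n-1}))

Iteration 1:
  f(1.190000) = -0.282919
  f(1.940000) = 1.138751
  x_2 = 1.940000 - 1.138751×(1.940000 - 1.190000)/(1.138751 - (-0.282919))
       = 1.339253
Iteration 2:
  f(1.940000) = 1.138751
  f(1.339253) = -0.201567
  x_3 = 1.339253 - (-0.201567)×(1.339253 - 1.940000)/(-0.201567 - 1.138751)
       = 1.429598
Iteration 3:
  f(1.339253) = -0.201567
  f(1.429598) = -0.111774
  x_4 = 1.429598 - (-0.111774)×(1.429598 - 1.339253)/(-0.111774 - (-0.201567))
       = 1.542059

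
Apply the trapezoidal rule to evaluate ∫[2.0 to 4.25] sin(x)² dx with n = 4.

f(x) = sin(x)²
a = 2.0, b = 4.25, n = 4
h = (b - a)/n = 0.562500

Trapezoidal rule: (h/2)[f(x₀) + 2f(x₁) + 2f(x₂) + ... + f(xₙ)]

x_0 = 2.0000, f(x_0) = 0.826822, coefficient = 1
x_1 = 2.5625, f(x_1) = 0.299499, coefficient = 2
x_2 = 3.1250, f(x_2) = 0.000275, coefficient = 2
x_3 = 3.6875, f(x_3) = 0.269562, coefficient = 2
x_4 = 4.2500, f(x_4) = 0.801006, coefficient = 1

I ≈ (0.562500/2) × 2.766500 = 0.778078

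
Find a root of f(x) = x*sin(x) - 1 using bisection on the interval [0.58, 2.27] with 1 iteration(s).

f(x) = x*sin(x) - 1
Initial interval: [0.58, 2.27]

Iteration 1:
  c_1 = (0.580000 + 2.270000)/2 = 1.425000
  f(c_1) = f(1.425000) = 0.409882
  f(a) × f(c) < 0, new interval: [0.580000, 1.425000]

After 1 iteration(s), the approximation is c_1 = 1.425000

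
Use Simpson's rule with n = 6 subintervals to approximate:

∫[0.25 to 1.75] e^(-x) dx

f(x) = e^(-x)
a = 0.25, b = 1.75, n = 6
h = (b - a)/n = 0.250000

Simpson's rule: (h/3)[f(x₀) + 4f(x₁) + 2f(x₂) + ... + f(xₙ)]

x_0 = 0.2500, f(x_0) = 0.778801, coefficient = 1
x_1 = 0.5000, f(x_1) = 0.606531, coefficient = 4
x_2 = 0.7500, f(x_2) = 0.472367, coefficient = 2
x_3 = 1.0000, f(x_3) = 0.367879, coefficient = 4
x_4 = 1.2500, f(x_4) = 0.286505, coefficient = 2
x_5 = 1.5000, f(x_5) = 0.223130, coefficient = 4
x_6 = 1.7500, f(x_6) = 0.173774, coefficient = 1

I ≈ (0.250000/3) × 7.260478 = 0.605040
Exact value: 0.605027
Error: 0.000013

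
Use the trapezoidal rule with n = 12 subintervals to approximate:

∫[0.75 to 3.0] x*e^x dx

f(x) = x*e^x
a = 0.75, b = 3.0, n = 12
h = (b - a)/n = 0.187500

Trapezoidal rule: (h/2)[f(x₀) + 2f(x₁) + 2f(x₂) + ... + f(xₙ)]

x_0 = 0.7500, f(x_0) = 1.587750, coefficient = 1
x_1 = 0.9375, f(x_1) = 2.393990, coefficient = 2
x_2 = 1.1250, f(x_2) = 3.465244, coefficient = 2
x_3 = 1.3125, f(x_3) = 4.876529, coefficient = 2
x_4 = 1.5000, f(x_4) = 6.722534, coefficient = 2
x_5 = 1.6875, f(x_5) = 9.122539, coefficient = 2
x_6 = 1.8750, f(x_6) = 12.226536, coefficient = 2
x_7 = 2.0625, f(x_7) = 16.222819, coefficient = 2
x_8 = 2.2500, f(x_8) = 21.347406, coefficient = 2
x_9 = 2.4375, f(x_9) = 27.895710, coefficient = 2
x_10 = 2.6250, f(x_10) = 36.237007, coefficient = 2
x_11 = 2.8125, f(x_11) = 46.832330, coefficient = 2
x_12 = 3.0000, f(x_12) = 60.256611, coefficient = 1

I ≈ (0.187500/2) × 436.529647 = 40.924654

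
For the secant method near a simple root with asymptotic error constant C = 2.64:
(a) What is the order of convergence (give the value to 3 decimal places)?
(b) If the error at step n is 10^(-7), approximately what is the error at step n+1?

(a) Secant method has superlinear convergence with order φ = (1+√5)/2 ≈ 1.618.
    This means |e_{n+1}| ≈ C|e_n|^1.618.

(b) With |e_n| = 10^(-7) and C = 2.64:
    |e_{n+1}| ≈ 2.64 × (10^(-7))^1.618 = 2.64 × 10^(-11.33)

(a) ≈ 1.618 (golden ratio); (b) |e_{n+1}| ≈ 1.246e-11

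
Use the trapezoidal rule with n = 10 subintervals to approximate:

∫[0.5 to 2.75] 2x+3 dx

f(x) = 2x+3
a = 0.5, b = 2.75, n = 10
h = (b - a)/n = 0.225000

Trapezoidal rule: (h/2)[f(x₀) + 2f(x₁) + 2f(x₂) + ... + f(xₙ)]

x_0 = 0.5000, f(x_0) = 4.000000, coefficient = 1
x_1 = 0.7250, f(x_1) = 4.450000, coefficient = 2
x_2 = 0.9500, f(x_2) = 4.900000, coefficient = 2
x_3 = 1.1750, f(x_3) = 5.350000, coefficient = 2
x_4 = 1.4000, f(x_4) = 5.800000, coefficient = 2
x_5 = 1.6250, f(x_5) = 6.250000, coefficient = 2
x_6 = 1.8500, f(x_6) = 6.700000, coefficient = 2
x_7 = 2.0750, f(x_7) = 7.150000, coefficient = 2
x_8 = 2.3000, f(x_8) = 7.600000, coefficient = 2
x_9 = 2.5250, f(x_9) = 8.050000, coefficient = 2
x_10 = 2.7500, f(x_10) = 8.500000, coefficient = 1

I ≈ (0.225000/2) × 125.000000 = 14.062500
Exact value: 14.062500
Error: 0.000000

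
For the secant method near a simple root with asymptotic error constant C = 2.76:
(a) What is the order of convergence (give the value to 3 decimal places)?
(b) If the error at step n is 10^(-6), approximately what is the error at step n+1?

(a) Secant method has superlinear convergence with order φ = (1+√5)/2 ≈ 1.618.
    This means |e_{n+1}| ≈ C|e_n|^1.618.

(b) With |e_n| = 10^(-6) and C = 2.76:
    |e_{n+1}| ≈ 2.76 × (10^(-6))^1.618 = 2.76 × 10^(-9.71)

(a) ≈ 1.618 (golden ratio); (b) |e_{n+1}| ≈ 5.404e-10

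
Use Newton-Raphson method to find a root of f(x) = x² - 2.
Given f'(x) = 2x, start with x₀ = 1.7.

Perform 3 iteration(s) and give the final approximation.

f(x) = x² - 2
f'(x) = 2x
x₀ = 1.7

Newton-Raphson formula: x_{n+1} = x_n - f(x_n)/f'(x_n)

Iteration 1:
  f(1.700000) = 0.890000
  f'(1.700000) = 3.400000
  x_1 = 1.700000 - 0.890000/3.400000 = 1.438235
Iteration 2:
  f(1.438235) = 0.068521
  f'(1.438235) = 2.876471
  x_2 = 1.438235 - 0.068521/2.876471 = 1.414414
Iteration 3:
  f(1.414414) = 0.000567
  f'(1.414414) = 2.828828
  x_3 = 1.414414 - 0.000567/2.828828 = 1.414214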